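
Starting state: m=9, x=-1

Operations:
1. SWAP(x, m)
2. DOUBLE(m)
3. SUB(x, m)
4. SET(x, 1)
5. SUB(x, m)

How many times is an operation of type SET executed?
1

Counting SET operations:
Step 4: SET(x, 1) ← SET
Total: 1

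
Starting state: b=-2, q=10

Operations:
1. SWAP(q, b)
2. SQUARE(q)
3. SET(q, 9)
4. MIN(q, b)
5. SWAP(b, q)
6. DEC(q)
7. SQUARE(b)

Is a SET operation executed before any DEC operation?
Yes

First SET: step 3
First DEC: step 6
Since 3 < 6, SET comes first.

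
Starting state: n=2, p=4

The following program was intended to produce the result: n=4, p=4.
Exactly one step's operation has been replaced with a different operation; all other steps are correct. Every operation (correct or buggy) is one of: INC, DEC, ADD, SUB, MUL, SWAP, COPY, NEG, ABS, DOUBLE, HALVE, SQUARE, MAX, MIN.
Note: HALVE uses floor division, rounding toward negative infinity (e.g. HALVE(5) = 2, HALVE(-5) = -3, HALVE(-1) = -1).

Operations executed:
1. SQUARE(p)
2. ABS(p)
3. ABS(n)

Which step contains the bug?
Step 1

Trace with buggy code:
Initial: n=2, p=4
After step 1: n=2, p=16
After step 2: n=2, p=16
After step 3: n=2, p=16
Actual final n=2, p=16 ≠ expected n=4, p=4.
Step 1 is the only position where a single-operation replacement can produce the expected result.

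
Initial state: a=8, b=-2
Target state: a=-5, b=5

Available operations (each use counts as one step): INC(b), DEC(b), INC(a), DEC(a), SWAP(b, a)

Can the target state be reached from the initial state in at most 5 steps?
No

The target state cannot be reached within 5 steps.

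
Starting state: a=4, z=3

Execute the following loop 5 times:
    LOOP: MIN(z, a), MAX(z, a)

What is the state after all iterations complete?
a=4, z=4

Iteration trace:
Start: a=4, z=3
After iteration 1: a=4, z=4
After iteration 2: a=4, z=4
After iteration 3: a=4, z=4
After iteration 4: a=4, z=4
After iteration 5: a=4, z=4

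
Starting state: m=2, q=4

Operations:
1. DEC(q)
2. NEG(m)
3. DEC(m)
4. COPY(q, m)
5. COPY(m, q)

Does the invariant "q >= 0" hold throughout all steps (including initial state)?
No, violated after step 4

The invariant is violated after step 4.

State at each step:
Initial: m=2, q=4
After step 1: m=2, q=3
After step 2: m=-2, q=3
After step 3: m=-3, q=3
After step 4: m=-3, q=-3
After step 5: m=-3, q=-3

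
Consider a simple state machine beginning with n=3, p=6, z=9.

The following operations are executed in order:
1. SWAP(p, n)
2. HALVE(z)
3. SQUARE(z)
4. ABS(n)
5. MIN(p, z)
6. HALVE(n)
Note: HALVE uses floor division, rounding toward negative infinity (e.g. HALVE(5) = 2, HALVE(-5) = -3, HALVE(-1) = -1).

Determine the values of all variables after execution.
{n: 3, p: 3, z: 16}

Step-by-step execution:
Initial: n=3, p=6, z=9
After step 1 (SWAP(p, n)): n=6, p=3, z=9
After step 2 (HALVE(z)): n=6, p=3, z=4
After step 3 (SQUARE(z)): n=6, p=3, z=16
After step 4 (ABS(n)): n=6, p=3, z=16
After step 5 (MIN(p, z)): n=6, p=3, z=16
After step 6 (HALVE(n)): n=3, p=3, z=16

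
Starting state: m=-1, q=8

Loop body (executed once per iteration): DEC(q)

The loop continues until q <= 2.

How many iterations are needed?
6

Tracing iterations:
Initial: m=-1, q=8
After iteration 1: m=-1, q=7
After iteration 2: m=-1, q=6
After iteration 3: m=-1, q=5
After iteration 4: m=-1, q=4
After iteration 5: m=-1, q=3
After iteration 6: m=-1, q=2
q <= 2 now holds, so the loop exits after 6 iterations.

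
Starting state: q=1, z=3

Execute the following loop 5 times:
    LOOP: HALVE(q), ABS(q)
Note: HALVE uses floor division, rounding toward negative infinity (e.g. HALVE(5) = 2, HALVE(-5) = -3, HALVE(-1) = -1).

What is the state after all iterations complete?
q=0, z=3

Iteration trace:
Start: q=1, z=3
After iteration 1: q=0, z=3
After iteration 2: q=0, z=3
After iteration 3: q=0, z=3
After iteration 4: q=0, z=3
After iteration 5: q=0, z=3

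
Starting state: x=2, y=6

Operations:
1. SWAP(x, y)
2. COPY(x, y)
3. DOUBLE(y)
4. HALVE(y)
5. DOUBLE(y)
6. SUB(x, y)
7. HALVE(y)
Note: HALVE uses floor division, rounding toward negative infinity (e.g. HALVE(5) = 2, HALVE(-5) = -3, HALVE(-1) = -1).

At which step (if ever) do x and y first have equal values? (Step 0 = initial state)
Step 2

x and y first become equal after step 2.

Comparing values at each step:
Initial: x=2, y=6
After step 1: x=6, y=2
After step 2: x=2, y=2 ← equal!
After step 3: x=2, y=4
After step 4: x=2, y=2 ← equal!
After step 5: x=2, y=4
After step 6: x=-2, y=4
After step 7: x=-2, y=2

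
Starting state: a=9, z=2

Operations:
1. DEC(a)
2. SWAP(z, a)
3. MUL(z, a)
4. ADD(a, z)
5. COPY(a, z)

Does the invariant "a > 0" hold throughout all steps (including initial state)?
Yes

The invariant holds at every step.

State at each step:
Initial: a=9, z=2
After step 1: a=8, z=2
After step 2: a=2, z=8
After step 3: a=2, z=16
After step 4: a=18, z=16
After step 5: a=16, z=16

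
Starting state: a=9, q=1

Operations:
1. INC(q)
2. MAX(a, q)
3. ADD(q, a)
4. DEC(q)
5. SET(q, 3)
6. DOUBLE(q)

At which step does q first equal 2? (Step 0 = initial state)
Step 1

Tracing q:
Initial: q = 1
After step 1: q = 2 ← first occurrence
After step 2: q = 2
After step 3: q = 11
After step 4: q = 10
After step 5: q = 3
After step 6: q = 6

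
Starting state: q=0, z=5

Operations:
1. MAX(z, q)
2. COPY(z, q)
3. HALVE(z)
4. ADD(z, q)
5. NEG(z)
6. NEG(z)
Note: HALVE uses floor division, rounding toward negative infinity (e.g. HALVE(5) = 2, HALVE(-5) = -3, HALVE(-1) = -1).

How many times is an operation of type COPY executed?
1

Counting COPY operations:
Step 2: COPY(z, q) ← COPY
Total: 1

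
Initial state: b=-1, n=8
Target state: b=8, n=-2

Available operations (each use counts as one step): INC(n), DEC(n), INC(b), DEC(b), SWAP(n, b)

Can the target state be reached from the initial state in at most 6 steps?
Yes

Path (2 steps): DEC(b) → SWAP(n, b)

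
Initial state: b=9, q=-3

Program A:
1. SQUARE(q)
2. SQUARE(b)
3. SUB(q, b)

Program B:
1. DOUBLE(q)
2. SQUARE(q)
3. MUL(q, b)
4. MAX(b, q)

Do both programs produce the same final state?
No

Program A final state: b=81, q=-72
Program B final state: b=324, q=324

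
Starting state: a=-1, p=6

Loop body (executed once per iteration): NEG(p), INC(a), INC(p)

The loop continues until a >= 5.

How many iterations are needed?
6

Tracing iterations:
Initial: a=-1, p=6
After iteration 1: a=0, p=-5
After iteration 2: a=1, p=6
After iteration 3: a=2, p=-5
After iteration 4: a=3, p=6
After iteration 5: a=4, p=-5
After iteration 6: a=5, p=6
a >= 5 now holds, so the loop exits after 6 iterations.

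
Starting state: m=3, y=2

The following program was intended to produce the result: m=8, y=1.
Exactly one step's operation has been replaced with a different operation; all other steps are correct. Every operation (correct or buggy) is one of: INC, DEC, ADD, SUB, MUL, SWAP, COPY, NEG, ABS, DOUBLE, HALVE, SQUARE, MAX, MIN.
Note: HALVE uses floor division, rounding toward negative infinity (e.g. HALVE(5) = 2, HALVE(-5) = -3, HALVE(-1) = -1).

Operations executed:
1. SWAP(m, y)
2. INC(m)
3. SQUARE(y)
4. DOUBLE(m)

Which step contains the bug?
Step 1

Trace with buggy code:
Initial: m=3, y=2
After step 1: m=2, y=3
After step 2: m=3, y=3
After step 3: m=3, y=9
After step 4: m=6, y=9
Actual final m=6, y=9 ≠ expected m=8, y=1.
Step 1 is the only position where a single-operation replacement can produce the expected result.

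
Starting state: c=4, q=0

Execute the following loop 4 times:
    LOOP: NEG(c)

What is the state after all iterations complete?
c=4, q=0

Iteration trace:
Start: c=4, q=0
After iteration 1: c=-4, q=0
After iteration 2: c=4, q=0
After iteration 3: c=-4, q=0
After iteration 4: c=4, q=0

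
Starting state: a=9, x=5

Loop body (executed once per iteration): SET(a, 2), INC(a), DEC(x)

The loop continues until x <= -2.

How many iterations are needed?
7

Tracing iterations:
Initial: a=9, x=5
After iteration 1: a=3, x=4
After iteration 2: a=3, x=3
After iteration 3: a=3, x=2
After iteration 4: a=3, x=1
After iteration 5: a=3, x=0
After iteration 6: a=3, x=-1
After iteration 7: a=3, x=-2
x <= -2 now holds, so the loop exits after 7 iterations.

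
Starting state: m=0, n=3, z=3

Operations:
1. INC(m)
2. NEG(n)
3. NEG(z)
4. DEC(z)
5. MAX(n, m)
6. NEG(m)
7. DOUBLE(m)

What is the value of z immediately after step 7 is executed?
z = -4

Tracing z through execution:
Initial: z = 3
After step 1 (INC(m)): z = 3
After step 2 (NEG(n)): z = 3
After step 3 (NEG(z)): z = -3
After step 4 (DEC(z)): z = -4
After step 5 (MAX(n, m)): z = -4
After step 6 (NEG(m)): z = -4
After step 7 (DOUBLE(m)): z = -4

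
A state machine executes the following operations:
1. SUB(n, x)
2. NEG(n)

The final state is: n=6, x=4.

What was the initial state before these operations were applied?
n=-2, x=4

Working backwards:
Final state: n=6, x=4
Before step 2 (NEG(n)): n=-6, x=4
Before step 1 (SUB(n, x)): n=-2, x=4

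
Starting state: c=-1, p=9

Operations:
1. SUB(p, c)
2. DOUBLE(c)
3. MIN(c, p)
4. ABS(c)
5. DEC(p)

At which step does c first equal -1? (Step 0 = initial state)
Step 0

Tracing c:
Initial: c = -1 ← first occurrence
After step 1: c = -1
After step 2: c = -2
After step 3: c = -2
After step 4: c = 2
After step 5: c = 2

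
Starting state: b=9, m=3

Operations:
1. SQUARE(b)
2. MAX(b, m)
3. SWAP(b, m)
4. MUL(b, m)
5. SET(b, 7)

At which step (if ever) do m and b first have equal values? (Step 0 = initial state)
Never

m and b never become equal during execution.

Comparing values at each step:
Initial: m=3, b=9
After step 1: m=3, b=81
After step 2: m=3, b=81
After step 3: m=81, b=3
After step 4: m=81, b=243
After step 5: m=81, b=7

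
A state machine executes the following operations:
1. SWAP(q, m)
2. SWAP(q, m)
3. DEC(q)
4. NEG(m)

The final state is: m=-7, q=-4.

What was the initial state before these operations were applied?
m=7, q=-3

Working backwards:
Final state: m=-7, q=-4
Before step 4 (NEG(m)): m=7, q=-4
Before step 3 (DEC(q)): m=7, q=-3
Before step 2 (SWAP(q, m)): m=-3, q=7
Before step 1 (SWAP(q, m)): m=7, q=-3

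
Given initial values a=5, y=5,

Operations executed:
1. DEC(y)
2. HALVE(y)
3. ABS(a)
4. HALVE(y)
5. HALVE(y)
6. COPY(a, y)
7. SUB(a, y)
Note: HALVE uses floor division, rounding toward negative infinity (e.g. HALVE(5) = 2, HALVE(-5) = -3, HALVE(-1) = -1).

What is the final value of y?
y = 0

Tracing execution:
Step 1: DEC(y) → y = 4
Step 2: HALVE(y) → y = 2
Step 3: ABS(a) → y = 2
Step 4: HALVE(y) → y = 1
Step 5: HALVE(y) → y = 0
Step 6: COPY(a, y) → y = 0
Step 7: SUB(a, y) → y = 0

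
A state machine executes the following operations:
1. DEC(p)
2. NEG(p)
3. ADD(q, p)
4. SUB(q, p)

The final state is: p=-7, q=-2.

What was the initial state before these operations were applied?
p=8, q=-2

Working backwards:
Final state: p=-7, q=-2
Before step 4 (SUB(q, p)): p=-7, q=-9
Before step 3 (ADD(q, p)): p=-7, q=-2
Before step 2 (NEG(p)): p=7, q=-2
Before step 1 (DEC(p)): p=8, q=-2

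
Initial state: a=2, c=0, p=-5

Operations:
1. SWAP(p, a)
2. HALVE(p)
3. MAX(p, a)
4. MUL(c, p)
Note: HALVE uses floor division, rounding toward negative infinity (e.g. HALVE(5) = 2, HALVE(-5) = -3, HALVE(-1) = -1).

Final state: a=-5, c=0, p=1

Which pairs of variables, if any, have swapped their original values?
None

Comparing initial and final values:
a: 2 → -5
c: 0 → 0
p: -5 → 1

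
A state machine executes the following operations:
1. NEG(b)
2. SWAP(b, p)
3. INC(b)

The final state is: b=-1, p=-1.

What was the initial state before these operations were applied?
b=1, p=-2

Working backwards:
Final state: b=-1, p=-1
Before step 3 (INC(b)): b=-2, p=-1
Before step 2 (SWAP(b, p)): b=-1, p=-2
Before step 1 (NEG(b)): b=1, p=-2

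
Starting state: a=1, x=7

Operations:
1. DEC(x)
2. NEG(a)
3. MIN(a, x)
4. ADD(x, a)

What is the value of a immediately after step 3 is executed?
a = -1

Tracing a through execution:
Initial: a = 1
After step 1 (DEC(x)): a = 1
After step 2 (NEG(a)): a = -1
After step 3 (MIN(a, x)): a = -1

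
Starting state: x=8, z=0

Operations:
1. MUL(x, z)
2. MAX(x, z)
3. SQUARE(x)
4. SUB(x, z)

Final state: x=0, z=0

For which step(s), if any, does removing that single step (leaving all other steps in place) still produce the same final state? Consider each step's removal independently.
Step(s) 2, 3, 4

Testing removal of each single step:
Without step 1: final = x=64, z=0 (different)
Without step 2: final = x=0, z=0 (same)
Without step 3: final = x=0, z=0 (same)
Without step 4: final = x=0, z=0 (same)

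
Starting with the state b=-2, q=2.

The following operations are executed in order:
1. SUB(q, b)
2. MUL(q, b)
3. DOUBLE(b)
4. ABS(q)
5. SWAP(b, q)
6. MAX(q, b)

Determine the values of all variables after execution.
{b: 8, q: 8}

Step-by-step execution:
Initial: b=-2, q=2
After step 1 (SUB(q, b)): b=-2, q=4
After step 2 (MUL(q, b)): b=-2, q=-8
After step 3 (DOUBLE(b)): b=-4, q=-8
After step 4 (ABS(q)): b=-4, q=8
After step 5 (SWAP(b, q)): b=8, q=-4
After step 6 (MAX(q, b)): b=8, q=8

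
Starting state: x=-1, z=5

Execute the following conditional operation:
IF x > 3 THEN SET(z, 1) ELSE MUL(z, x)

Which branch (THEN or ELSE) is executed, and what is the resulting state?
Branch: ELSE, Final state: x=-1, z=-5

Evaluating condition: x > 3
x = -1
Condition is False, so ELSE branch executes
After MUL(z, x): x=-1, z=-5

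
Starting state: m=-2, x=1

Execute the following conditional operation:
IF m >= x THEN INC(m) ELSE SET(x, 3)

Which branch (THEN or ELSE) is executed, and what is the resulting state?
Branch: ELSE, Final state: m=-2, x=3

Evaluating condition: m >= x
m = -2, x = 1
Condition is False, so ELSE branch executes
After SET(x, 3): m=-2, x=3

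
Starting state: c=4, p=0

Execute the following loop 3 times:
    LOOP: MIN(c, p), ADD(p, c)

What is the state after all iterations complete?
c=0, p=0

Iteration trace:
Start: c=4, p=0
After iteration 1: c=0, p=0
After iteration 2: c=0, p=0
After iteration 3: c=0, p=0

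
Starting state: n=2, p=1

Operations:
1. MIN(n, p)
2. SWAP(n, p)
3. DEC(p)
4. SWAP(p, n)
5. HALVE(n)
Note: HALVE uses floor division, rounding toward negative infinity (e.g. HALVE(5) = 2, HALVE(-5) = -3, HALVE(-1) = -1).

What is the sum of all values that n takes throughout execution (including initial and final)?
5

Values of n at each step:
Initial: n = 2
After step 1: n = 1
After step 2: n = 1
After step 3: n = 1
After step 4: n = 0
After step 5: n = 0
Sum = 2 + 1 + 1 + 1 + 0 + 0 = 5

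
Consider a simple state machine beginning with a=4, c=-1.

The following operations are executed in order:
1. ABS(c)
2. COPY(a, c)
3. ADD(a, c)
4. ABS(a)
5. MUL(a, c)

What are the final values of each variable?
{a: 2, c: 1}

Step-by-step execution:
Initial: a=4, c=-1
After step 1 (ABS(c)): a=4, c=1
After step 2 (COPY(a, c)): a=1, c=1
After step 3 (ADD(a, c)): a=2, c=1
After step 4 (ABS(a)): a=2, c=1
After step 5 (MUL(a, c)): a=2, c=1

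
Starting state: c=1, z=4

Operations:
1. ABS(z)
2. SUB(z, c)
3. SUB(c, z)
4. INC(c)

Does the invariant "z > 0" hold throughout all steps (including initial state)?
Yes

The invariant holds at every step.

State at each step:
Initial: c=1, z=4
After step 1: c=1, z=4
After step 2: c=1, z=3
After step 3: c=-2, z=3
After step 4: c=-1, z=3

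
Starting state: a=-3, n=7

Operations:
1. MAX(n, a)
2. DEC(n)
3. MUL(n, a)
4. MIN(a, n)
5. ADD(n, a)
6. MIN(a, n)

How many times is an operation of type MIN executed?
2

Counting MIN operations:
Step 4: MIN(a, n) ← MIN
Step 6: MIN(a, n) ← MIN
Total: 2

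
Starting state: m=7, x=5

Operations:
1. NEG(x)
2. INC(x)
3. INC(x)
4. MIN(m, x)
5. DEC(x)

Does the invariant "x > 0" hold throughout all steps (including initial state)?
No, violated after step 1

The invariant is violated after step 1.

State at each step:
Initial: m=7, x=5
After step 1: m=7, x=-5
After step 2: m=7, x=-4
After step 3: m=7, x=-3
After step 4: m=-3, x=-3
After step 5: m=-3, x=-4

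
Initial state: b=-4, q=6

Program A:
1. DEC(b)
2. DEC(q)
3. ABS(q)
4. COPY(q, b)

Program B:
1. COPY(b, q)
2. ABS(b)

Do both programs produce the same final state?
No

Program A final state: b=-5, q=-5
Program B final state: b=6, q=6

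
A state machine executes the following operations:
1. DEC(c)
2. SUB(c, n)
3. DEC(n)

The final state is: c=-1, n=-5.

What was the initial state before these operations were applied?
c=-4, n=-4

Working backwards:
Final state: c=-1, n=-5
Before step 3 (DEC(n)): c=-1, n=-4
Before step 2 (SUB(c, n)): c=-5, n=-4
Before step 1 (DEC(c)): c=-4, n=-4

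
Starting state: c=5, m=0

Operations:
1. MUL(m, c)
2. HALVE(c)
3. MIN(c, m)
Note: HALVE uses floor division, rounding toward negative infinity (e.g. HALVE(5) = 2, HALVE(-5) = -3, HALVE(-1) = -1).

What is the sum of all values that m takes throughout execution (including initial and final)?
0

Values of m at each step:
Initial: m = 0
After step 1: m = 0
After step 2: m = 0
After step 3: m = 0
Sum = 0 + 0 + 0 + 0 = 0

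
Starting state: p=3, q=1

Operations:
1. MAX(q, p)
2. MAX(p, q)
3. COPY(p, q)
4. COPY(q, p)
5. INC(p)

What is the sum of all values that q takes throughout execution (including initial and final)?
16

Values of q at each step:
Initial: q = 1
After step 1: q = 3
After step 2: q = 3
After step 3: q = 3
After step 4: q = 3
After step 5: q = 3
Sum = 1 + 3 + 3 + 3 + 3 + 3 = 16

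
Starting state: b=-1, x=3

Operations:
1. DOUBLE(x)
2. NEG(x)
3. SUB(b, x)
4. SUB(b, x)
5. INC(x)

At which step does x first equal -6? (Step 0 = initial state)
Step 2

Tracing x:
Initial: x = 3
After step 1: x = 6
After step 2: x = -6 ← first occurrence
After step 3: x = -6
After step 4: x = -6
After step 5: x = -5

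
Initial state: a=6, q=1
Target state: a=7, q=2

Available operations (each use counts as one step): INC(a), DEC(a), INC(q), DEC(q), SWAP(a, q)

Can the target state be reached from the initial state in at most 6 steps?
Yes

Path (2 steps): INC(a) → INC(q)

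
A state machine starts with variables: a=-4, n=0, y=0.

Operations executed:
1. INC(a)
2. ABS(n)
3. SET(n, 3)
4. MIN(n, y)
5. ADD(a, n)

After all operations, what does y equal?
y = 0

Tracing execution:
Step 1: INC(a) → y = 0
Step 2: ABS(n) → y = 0
Step 3: SET(n, 3) → y = 0
Step 4: MIN(n, y) → y = 0
Step 5: ADD(a, n) → y = 0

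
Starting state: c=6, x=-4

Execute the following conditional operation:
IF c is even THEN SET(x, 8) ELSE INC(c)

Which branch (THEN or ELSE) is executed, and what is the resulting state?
Branch: THEN, Final state: c=6, x=8

Evaluating condition: c is even
Condition is True, so THEN branch executes
After SET(x, 8): c=6, x=8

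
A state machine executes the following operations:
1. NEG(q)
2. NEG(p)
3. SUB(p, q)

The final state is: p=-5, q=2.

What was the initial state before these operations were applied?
p=3, q=-2

Working backwards:
Final state: p=-5, q=2
Before step 3 (SUB(p, q)): p=-3, q=2
Before step 2 (NEG(p)): p=3, q=2
Before step 1 (NEG(q)): p=3, q=-2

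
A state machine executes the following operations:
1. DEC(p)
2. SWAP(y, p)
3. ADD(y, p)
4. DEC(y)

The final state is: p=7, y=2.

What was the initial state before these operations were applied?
p=-3, y=7

Working backwards:
Final state: p=7, y=2
Before step 4 (DEC(y)): p=7, y=3
Before step 3 (ADD(y, p)): p=7, y=-4
Before step 2 (SWAP(y, p)): p=-4, y=7
Before step 1 (DEC(p)): p=-3, y=7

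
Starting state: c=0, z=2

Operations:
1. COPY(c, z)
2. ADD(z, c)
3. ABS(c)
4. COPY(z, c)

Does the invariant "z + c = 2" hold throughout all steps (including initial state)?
No, violated after step 1

The invariant is violated after step 1.

State at each step:
Initial: c=0, z=2
After step 1: c=2, z=2
After step 2: c=2, z=4
After step 3: c=2, z=4
After step 4: c=2, z=2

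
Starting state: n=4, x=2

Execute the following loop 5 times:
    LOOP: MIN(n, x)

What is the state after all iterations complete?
n=2, x=2

Iteration trace:
Start: n=4, x=2
After iteration 1: n=2, x=2
After iteration 2: n=2, x=2
After iteration 3: n=2, x=2
After iteration 4: n=2, x=2
After iteration 5: n=2, x=2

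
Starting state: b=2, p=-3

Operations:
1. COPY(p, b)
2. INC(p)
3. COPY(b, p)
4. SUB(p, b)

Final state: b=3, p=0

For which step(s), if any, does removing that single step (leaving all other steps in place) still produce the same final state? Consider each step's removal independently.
None - removing any single step changes the final result

Testing removal of each single step:
Without step 1: final = b=-2, p=0 (different)
Without step 2: final = b=2, p=0 (different)
Without step 3: final = b=2, p=1 (different)
Without step 4: final = b=3, p=3 (different)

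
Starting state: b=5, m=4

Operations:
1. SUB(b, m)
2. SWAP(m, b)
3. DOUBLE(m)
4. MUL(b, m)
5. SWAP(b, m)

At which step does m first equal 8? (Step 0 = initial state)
Step 5

Tracing m:
Initial: m = 4
After step 1: m = 4
After step 2: m = 1
After step 3: m = 2
After step 4: m = 2
After step 5: m = 8 ← first occurrence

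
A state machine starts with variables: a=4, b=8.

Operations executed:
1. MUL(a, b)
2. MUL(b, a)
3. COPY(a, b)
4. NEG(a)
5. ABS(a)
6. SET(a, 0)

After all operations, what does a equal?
a = 0

Tracing execution:
Step 1: MUL(a, b) → a = 32
Step 2: MUL(b, a) → a = 32
Step 3: COPY(a, b) → a = 256
Step 4: NEG(a) → a = -256
Step 5: ABS(a) → a = 256
Step 6: SET(a, 0) → a = 0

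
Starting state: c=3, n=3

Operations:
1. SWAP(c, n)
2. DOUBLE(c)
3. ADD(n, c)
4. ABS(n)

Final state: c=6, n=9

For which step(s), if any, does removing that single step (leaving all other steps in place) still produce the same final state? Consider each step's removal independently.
Step(s) 1, 4

Testing removal of each single step:
Without step 1: final = c=6, n=9 (same)
Without step 2: final = c=3, n=6 (different)
Without step 3: final = c=6, n=3 (different)
Without step 4: final = c=6, n=9 (same)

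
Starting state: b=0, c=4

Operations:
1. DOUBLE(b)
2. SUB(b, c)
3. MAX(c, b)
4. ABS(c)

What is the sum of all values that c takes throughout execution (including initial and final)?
20

Values of c at each step:
Initial: c = 4
After step 1: c = 4
After step 2: c = 4
After step 3: c = 4
After step 4: c = 4
Sum = 4 + 4 + 4 + 4 + 4 = 20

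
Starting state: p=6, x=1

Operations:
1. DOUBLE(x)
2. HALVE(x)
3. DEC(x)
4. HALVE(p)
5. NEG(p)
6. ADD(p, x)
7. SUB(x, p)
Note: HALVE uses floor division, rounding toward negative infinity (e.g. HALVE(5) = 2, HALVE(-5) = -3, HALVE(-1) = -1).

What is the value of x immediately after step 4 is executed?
x = 0

Tracing x through execution:
Initial: x = 1
After step 1 (DOUBLE(x)): x = 2
After step 2 (HALVE(x)): x = 1
After step 3 (DEC(x)): x = 0
After step 4 (HALVE(p)): x = 0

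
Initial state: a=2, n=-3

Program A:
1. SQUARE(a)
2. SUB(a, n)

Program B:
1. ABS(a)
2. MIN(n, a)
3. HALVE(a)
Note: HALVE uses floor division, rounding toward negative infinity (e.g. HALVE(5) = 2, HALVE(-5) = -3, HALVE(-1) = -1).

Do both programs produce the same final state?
No

Program A final state: a=7, n=-3
Program B final state: a=1, n=-3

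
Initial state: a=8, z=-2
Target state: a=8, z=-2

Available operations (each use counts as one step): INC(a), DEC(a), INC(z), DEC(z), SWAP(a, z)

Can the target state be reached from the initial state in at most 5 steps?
Yes

Path (0 steps): 0 steps (already at target)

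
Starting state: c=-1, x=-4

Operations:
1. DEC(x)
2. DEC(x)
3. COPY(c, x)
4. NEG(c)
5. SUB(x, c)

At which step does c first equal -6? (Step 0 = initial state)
Step 3

Tracing c:
Initial: c = -1
After step 1: c = -1
After step 2: c = -1
After step 3: c = -6 ← first occurrence
After step 4: c = 6
After step 5: c = 6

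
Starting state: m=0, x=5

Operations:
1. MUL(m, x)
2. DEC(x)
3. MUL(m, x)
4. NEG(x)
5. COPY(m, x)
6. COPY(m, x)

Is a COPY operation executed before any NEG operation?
No

First COPY: step 5
First NEG: step 4
Since 5 > 4, NEG comes first.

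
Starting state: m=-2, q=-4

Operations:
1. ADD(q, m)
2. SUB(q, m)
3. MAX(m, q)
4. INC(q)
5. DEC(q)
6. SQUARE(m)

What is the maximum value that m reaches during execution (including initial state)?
4

Values of m at each step:
Initial: m = -2
After step 1: m = -2
After step 2: m = -2
After step 3: m = -2
After step 4: m = -2
After step 5: m = -2
After step 6: m = 4 ← maximum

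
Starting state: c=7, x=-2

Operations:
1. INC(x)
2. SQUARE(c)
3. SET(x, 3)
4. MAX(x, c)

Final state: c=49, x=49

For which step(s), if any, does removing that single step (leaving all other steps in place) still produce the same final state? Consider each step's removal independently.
Step(s) 1, 3

Testing removal of each single step:
Without step 1: final = c=49, x=49 (same)
Without step 2: final = c=7, x=7 (different)
Without step 3: final = c=49, x=49 (same)
Without step 4: final = c=49, x=3 (different)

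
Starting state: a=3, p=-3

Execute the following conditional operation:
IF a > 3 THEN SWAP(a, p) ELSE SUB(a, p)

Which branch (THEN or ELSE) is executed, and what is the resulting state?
Branch: ELSE, Final state: a=6, p=-3

Evaluating condition: a > 3
a = 3
Condition is False, so ELSE branch executes
After SUB(a, p): a=6, p=-3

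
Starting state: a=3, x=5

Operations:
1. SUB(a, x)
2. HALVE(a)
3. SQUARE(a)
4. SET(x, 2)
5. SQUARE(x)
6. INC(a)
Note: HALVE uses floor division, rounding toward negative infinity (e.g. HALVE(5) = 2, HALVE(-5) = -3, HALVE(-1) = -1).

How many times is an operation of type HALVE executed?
1

Counting HALVE operations:
Step 2: HALVE(a) ← HALVE
Total: 1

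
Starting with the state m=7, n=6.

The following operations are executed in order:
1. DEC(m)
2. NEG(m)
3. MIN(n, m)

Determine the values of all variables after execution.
{m: -6, n: -6}

Step-by-step execution:
Initial: m=7, n=6
After step 1 (DEC(m)): m=6, n=6
After step 2 (NEG(m)): m=-6, n=6
After step 3 (MIN(n, m)): m=-6, n=-6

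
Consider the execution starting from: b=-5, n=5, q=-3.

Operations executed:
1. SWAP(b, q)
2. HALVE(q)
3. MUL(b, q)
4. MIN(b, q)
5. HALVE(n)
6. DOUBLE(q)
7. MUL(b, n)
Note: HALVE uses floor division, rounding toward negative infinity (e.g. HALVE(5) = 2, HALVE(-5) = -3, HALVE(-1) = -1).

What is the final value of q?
q = -6

Tracing execution:
Step 1: SWAP(b, q) → q = -5
Step 2: HALVE(q) → q = -3
Step 3: MUL(b, q) → q = -3
Step 4: MIN(b, q) → q = -3
Step 5: HALVE(n) → q = -3
Step 6: DOUBLE(q) → q = -6
Step 7: MUL(b, n) → q = -6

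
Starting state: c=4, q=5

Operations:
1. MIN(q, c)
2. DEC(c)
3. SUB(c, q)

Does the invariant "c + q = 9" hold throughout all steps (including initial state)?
No, violated after step 1

The invariant is violated after step 1.

State at each step:
Initial: c=4, q=5
After step 1: c=4, q=4
After step 2: c=3, q=4
After step 3: c=-1, q=4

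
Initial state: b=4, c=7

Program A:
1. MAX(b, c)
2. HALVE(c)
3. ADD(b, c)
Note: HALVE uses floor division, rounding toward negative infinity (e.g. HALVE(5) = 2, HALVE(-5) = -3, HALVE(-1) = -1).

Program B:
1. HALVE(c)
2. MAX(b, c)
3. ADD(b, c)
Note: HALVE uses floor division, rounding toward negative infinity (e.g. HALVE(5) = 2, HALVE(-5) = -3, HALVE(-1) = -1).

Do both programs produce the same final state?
No

Program A final state: b=10, c=3
Program B final state: b=7, c=3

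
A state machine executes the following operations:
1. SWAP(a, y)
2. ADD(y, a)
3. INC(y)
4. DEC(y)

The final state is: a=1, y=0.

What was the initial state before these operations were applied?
a=-1, y=1

Working backwards:
Final state: a=1, y=0
Before step 4 (DEC(y)): a=1, y=1
Before step 3 (INC(y)): a=1, y=0
Before step 2 (ADD(y, a)): a=1, y=-1
Before step 1 (SWAP(a, y)): a=-1, y=1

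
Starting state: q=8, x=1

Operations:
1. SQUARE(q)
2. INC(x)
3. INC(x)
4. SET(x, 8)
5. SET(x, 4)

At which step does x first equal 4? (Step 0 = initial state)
Step 5

Tracing x:
Initial: x = 1
After step 1: x = 1
After step 2: x = 2
After step 3: x = 3
After step 4: x = 8
After step 5: x = 4 ← first occurrence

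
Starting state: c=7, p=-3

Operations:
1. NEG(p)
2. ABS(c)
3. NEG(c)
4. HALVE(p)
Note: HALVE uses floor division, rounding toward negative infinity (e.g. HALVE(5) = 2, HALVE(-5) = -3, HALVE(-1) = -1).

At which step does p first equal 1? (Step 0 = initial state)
Step 4

Tracing p:
Initial: p = -3
After step 1: p = 3
After step 2: p = 3
After step 3: p = 3
After step 4: p = 1 ← first occurrence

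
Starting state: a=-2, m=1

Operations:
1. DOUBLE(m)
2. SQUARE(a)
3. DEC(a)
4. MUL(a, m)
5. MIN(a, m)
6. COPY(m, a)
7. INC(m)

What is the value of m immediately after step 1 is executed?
m = 2

Tracing m through execution:
Initial: m = 1
After step 1 (DOUBLE(m)): m = 2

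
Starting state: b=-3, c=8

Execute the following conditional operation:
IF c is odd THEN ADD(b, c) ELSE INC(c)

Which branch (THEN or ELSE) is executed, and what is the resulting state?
Branch: ELSE, Final state: b=-3, c=9

Evaluating condition: c is odd
Condition is False, so ELSE branch executes
After INC(c): b=-3, c=9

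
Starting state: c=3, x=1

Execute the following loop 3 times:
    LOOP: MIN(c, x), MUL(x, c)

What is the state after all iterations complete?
c=1, x=1

Iteration trace:
Start: c=3, x=1
After iteration 1: c=1, x=1
After iteration 2: c=1, x=1
After iteration 3: c=1, x=1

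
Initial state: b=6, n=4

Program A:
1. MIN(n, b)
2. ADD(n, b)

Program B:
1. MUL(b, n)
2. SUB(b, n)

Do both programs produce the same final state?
No

Program A final state: b=6, n=10
Program B final state: b=20, n=4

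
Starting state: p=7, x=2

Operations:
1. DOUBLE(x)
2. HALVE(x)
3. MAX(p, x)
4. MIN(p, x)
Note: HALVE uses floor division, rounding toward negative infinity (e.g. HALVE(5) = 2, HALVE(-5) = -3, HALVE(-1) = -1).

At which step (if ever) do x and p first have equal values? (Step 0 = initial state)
Step 4

x and p first become equal after step 4.

Comparing values at each step:
Initial: x=2, p=7
After step 1: x=4, p=7
After step 2: x=2, p=7
After step 3: x=2, p=7
After step 4: x=2, p=2 ← equal!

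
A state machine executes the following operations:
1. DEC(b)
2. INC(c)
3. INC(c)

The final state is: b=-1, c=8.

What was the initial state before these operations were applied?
b=0, c=6

Working backwards:
Final state: b=-1, c=8
Before step 3 (INC(c)): b=-1, c=7
Before step 2 (INC(c)): b=-1, c=6
Before step 1 (DEC(b)): b=0, c=6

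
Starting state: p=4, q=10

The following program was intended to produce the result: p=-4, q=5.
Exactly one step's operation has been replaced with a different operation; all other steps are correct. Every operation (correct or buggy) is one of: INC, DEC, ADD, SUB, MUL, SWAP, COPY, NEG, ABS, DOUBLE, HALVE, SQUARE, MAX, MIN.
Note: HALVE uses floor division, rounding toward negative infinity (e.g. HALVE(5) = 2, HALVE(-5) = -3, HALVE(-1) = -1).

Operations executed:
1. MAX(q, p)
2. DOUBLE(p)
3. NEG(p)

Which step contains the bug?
Step 2

Trace with buggy code:
Initial: p=4, q=10
After step 1: p=4, q=10
After step 2: p=8, q=10
After step 3: p=-8, q=10
Actual final p=-8, q=10 ≠ expected p=-4, q=5.
Step 2 is the only position where a single-operation replacement can produce the expected result.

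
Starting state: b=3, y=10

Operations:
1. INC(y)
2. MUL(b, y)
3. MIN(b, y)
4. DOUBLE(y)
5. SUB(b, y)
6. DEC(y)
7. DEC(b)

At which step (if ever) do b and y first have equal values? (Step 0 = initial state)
Step 3

b and y first become equal after step 3.

Comparing values at each step:
Initial: b=3, y=10
After step 1: b=3, y=11
After step 2: b=33, y=11
After step 3: b=11, y=11 ← equal!
After step 4: b=11, y=22
After step 5: b=-11, y=22
After step 6: b=-11, y=21
After step 7: b=-12, y=21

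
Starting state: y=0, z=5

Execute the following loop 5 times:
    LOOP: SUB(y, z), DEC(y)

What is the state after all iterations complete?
y=-30, z=5

Iteration trace:
Start: y=0, z=5
After iteration 1: y=-6, z=5
After iteration 2: y=-12, z=5
After iteration 3: y=-18, z=5
After iteration 4: y=-24, z=5
After iteration 5: y=-30, z=5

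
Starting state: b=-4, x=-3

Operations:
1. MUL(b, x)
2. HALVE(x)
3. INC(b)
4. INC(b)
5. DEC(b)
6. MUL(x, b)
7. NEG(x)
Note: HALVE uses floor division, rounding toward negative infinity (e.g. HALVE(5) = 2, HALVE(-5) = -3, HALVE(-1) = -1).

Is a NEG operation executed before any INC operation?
No

First NEG: step 7
First INC: step 3
Since 7 > 3, INC comes first.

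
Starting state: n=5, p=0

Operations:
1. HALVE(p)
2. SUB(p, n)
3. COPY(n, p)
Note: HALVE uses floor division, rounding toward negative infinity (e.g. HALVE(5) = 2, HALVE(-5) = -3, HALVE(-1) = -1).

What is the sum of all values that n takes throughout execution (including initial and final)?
10

Values of n at each step:
Initial: n = 5
After step 1: n = 5
After step 2: n = 5
After step 3: n = -5
Sum = 5 + 5 + 5 + -5 = 10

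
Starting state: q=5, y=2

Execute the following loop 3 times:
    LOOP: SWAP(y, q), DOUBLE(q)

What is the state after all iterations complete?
q=8, y=10

Iteration trace:
Start: q=5, y=2
After iteration 1: q=4, y=5
After iteration 2: q=10, y=4
After iteration 3: q=8, y=10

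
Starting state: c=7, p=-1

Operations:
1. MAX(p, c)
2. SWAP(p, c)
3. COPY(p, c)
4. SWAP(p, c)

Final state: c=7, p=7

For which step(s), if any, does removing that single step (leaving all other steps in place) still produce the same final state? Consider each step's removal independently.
Step(s) 2, 3, 4

Testing removal of each single step:
Without step 1: final = c=-1, p=-1 (different)
Without step 2: final = c=7, p=7 (same)
Without step 3: final = c=7, p=7 (same)
Without step 4: final = c=7, p=7 (same)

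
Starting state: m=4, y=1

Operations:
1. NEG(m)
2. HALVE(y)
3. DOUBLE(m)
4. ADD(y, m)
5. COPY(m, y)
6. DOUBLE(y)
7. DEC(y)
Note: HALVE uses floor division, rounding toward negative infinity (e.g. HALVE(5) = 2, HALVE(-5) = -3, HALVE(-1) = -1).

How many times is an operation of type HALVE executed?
1

Counting HALVE operations:
Step 2: HALVE(y) ← HALVE
Total: 1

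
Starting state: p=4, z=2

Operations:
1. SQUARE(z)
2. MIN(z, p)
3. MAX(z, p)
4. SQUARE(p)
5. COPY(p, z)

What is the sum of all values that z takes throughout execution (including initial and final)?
22

Values of z at each step:
Initial: z = 2
After step 1: z = 4
After step 2: z = 4
After step 3: z = 4
After step 4: z = 4
After step 5: z = 4
Sum = 2 + 4 + 4 + 4 + 4 + 4 = 22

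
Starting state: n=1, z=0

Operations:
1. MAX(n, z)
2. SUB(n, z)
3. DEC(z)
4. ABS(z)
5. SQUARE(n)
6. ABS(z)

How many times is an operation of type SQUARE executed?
1

Counting SQUARE operations:
Step 5: SQUARE(n) ← SQUARE
Total: 1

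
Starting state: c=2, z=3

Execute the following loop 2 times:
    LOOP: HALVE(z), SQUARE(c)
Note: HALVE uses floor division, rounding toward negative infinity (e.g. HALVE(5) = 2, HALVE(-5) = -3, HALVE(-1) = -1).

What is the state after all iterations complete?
c=16, z=0

Iteration trace:
Start: c=2, z=3
After iteration 1: c=4, z=1
After iteration 2: c=16, z=0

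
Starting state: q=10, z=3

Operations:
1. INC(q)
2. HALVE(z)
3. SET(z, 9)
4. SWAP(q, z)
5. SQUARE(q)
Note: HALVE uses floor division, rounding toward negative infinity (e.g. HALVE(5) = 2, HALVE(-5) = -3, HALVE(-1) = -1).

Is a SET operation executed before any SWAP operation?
Yes

First SET: step 3
First SWAP: step 4
Since 3 < 4, SET comes first.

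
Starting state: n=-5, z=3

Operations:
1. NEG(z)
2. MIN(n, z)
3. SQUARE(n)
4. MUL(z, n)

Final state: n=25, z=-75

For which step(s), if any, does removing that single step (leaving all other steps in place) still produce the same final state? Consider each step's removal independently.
Step(s) 2

Testing removal of each single step:
Without step 1: final = n=25, z=75 (different)
Without step 2: final = n=25, z=-75 (same)
Without step 3: final = n=-5, z=15 (different)
Without step 4: final = n=25, z=-3 (different)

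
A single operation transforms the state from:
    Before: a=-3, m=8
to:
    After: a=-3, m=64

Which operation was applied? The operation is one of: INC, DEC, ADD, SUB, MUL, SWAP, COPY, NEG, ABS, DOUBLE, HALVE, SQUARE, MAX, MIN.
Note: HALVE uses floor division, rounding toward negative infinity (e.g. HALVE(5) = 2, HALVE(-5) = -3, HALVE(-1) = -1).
SQUARE(m)

Analyzing the change:
Before: a=-3, m=8
After: a=-3, m=64
Variable m changed from 8 to 64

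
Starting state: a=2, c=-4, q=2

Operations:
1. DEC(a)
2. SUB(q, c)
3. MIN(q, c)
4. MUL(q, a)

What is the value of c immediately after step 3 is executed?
c = -4

Tracing c through execution:
Initial: c = -4
After step 1 (DEC(a)): c = -4
After step 2 (SUB(q, c)): c = -4
After step 3 (MIN(q, c)): c = -4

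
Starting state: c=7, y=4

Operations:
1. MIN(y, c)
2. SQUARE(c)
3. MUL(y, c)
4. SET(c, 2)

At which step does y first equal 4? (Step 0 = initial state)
Step 0

Tracing y:
Initial: y = 4 ← first occurrence
After step 1: y = 4
After step 2: y = 4
After step 3: y = 196
After step 4: y = 196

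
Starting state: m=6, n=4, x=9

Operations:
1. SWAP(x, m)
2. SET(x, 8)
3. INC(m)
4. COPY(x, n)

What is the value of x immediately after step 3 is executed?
x = 8

Tracing x through execution:
Initial: x = 9
After step 1 (SWAP(x, m)): x = 6
After step 2 (SET(x, 8)): x = 8
After step 3 (INC(m)): x = 8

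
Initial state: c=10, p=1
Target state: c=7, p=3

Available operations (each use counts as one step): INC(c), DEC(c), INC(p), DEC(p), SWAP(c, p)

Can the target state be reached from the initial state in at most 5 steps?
Yes

Path (5 steps): DEC(c) → DEC(c) → DEC(c) → INC(p) → INC(p)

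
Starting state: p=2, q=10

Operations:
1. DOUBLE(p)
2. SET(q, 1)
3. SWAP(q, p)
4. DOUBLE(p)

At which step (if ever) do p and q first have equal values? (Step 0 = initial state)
Never

p and q never become equal during execution.

Comparing values at each step:
Initial: p=2, q=10
After step 1: p=4, q=10
After step 2: p=4, q=1
After step 3: p=1, q=4
After step 4: p=2, q=4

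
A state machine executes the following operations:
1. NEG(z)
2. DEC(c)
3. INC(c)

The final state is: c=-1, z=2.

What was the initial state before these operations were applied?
c=-1, z=-2

Working backwards:
Final state: c=-1, z=2
Before step 3 (INC(c)): c=-2, z=2
Before step 2 (DEC(c)): c=-1, z=2
Before step 1 (NEG(z)): c=-1, z=-2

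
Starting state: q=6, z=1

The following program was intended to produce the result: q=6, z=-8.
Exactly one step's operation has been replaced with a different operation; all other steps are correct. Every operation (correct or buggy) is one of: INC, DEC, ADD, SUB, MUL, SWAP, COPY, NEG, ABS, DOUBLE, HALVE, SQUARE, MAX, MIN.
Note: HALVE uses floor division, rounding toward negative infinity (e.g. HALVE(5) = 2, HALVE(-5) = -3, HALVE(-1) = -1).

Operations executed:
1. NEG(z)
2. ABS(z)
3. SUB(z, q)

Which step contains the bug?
Step 2

Trace with buggy code:
Initial: q=6, z=1
After step 1: q=6, z=-1
After step 2: q=6, z=1
After step 3: q=6, z=-5
Actual final q=6, z=-5 ≠ expected q=6, z=-8.
Step 2 is the only position where a single-operation replacement can produce the expected result.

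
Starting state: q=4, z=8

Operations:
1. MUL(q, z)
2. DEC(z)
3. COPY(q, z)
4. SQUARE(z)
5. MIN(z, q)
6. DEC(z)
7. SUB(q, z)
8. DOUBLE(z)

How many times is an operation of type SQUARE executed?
1

Counting SQUARE operations:
Step 4: SQUARE(z) ← SQUARE
Total: 1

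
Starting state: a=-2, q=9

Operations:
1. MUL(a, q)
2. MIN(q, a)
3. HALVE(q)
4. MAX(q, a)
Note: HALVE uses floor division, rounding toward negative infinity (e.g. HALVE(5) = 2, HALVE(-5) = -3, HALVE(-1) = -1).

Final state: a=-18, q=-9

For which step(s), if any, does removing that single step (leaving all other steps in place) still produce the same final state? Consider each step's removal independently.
Step(s) 4

Testing removal of each single step:
Without step 1: final = a=-2, q=-1 (different)
Without step 2: final = a=-18, q=4 (different)
Without step 3: final = a=-18, q=-18 (different)
Without step 4: final = a=-18, q=-9 (same)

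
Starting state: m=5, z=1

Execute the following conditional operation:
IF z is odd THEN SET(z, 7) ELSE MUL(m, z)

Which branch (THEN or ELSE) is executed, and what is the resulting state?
Branch: THEN, Final state: m=5, z=7

Evaluating condition: z is odd
Condition is True, so THEN branch executes
After SET(z, 7): m=5, z=7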